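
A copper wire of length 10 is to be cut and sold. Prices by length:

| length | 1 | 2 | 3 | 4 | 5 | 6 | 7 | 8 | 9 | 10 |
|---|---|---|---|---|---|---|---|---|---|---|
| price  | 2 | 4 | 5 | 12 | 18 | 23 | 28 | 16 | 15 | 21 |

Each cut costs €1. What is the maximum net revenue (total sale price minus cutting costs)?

Let v[k] be the best obtainable value from length k. For each k, try every first piece i and keep the best of price[i] + v[k−i] minus the 1 cut fee when i<k.
v[1] = 2
v[2] = 4
v[3] = 5  (first piece 1, then v[2]=4)
v[4] = 12
v[5] = 18
v[6] = 23
v[7] = 28
v[8] = 29  (first piece 1, then v[7]=28)
v[9] = 31  (first piece 2, then v[7]=28)
v[10] = 35  (first piece 5, then v[5]=18)
One optimal plan: pieces 5 + 5 (1 cut) → €36 − €1 = €35.

35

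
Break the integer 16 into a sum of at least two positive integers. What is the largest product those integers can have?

Define f[k] = max over 1≤i<k of i · max(k−i, f[k−i]); the inner max lets the remainder stay uncut if that's better.
f[2] = 1×max(1,0) = 1×1 = 1
f[3] = 1×max(2,1) = 1×2 = 2
f[4] = 2×max(2,1) = 2×2 = 4
f[5] = 2×max(3,2) = 2×3 = 6
f[6] = 3×max(3,2) = 3×3 = 9
f[7] = 2×max(5,6) = 2×6 = 12
f[8] = 2×max(6,9) = 2×9 = 18
f[9] = 3×max(6,9) = 3×9 = 27
f[10] = 2×max(8,18) = 2×18 = 36
f[11] = 2×max(9,27) = 2×27 = 54
f[12] = 3×max(9,27) = 3×27 = 81
f[13] = 2×max(11,54) = 2×54 = 108
f[14] = 2×max(12,81) = 2×81 = 162
f[15] = 3×max(12,81) = 3×81 = 243
f[16] = 2×max(14,162) = 2×162 = 324
One optimal split: 3 + 3 + 3 + 3 + 2 + 2; product 3×3×3×3×2×2 = 324.

324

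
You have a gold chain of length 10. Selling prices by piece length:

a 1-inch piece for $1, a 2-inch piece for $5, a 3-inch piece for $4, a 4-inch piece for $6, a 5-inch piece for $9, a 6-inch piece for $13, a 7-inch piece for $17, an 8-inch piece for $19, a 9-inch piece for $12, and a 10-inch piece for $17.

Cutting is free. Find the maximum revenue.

Build best[k] bottom-up: best[k] = max over allowed piece i of (p[i] + best[k−i]).
best[1] = 1
best[2] = max(1+1, 5+0) = 5
best[3] = max(1+5, 5+1, 4+0) = 6
best[4] = max(1+6, 5+5, 4+1, 6+0) = 10
best[5] = max(1+10, 5+6, 4+5, 6+1, 9+0) = 11
best[6] = max(1+11, 5+10, 4+6, 6+5, 9+1, 13+0) = 15
best[7] = max(1+15, 5+11, 4+10, …, 13+1, 17+0) = 17
best[8] = max(1+17, 5+15, 4+11, …, 17+1, 19+0) = 20
best[9] = max(1+20, 5+17, 4+15, …, 19+1, 12+0) = 22
best[10] = max(1+22, 5+20, 4+17, …, 12+1, 17+0) = 25
One optimal cutting: 2 + 2 + 2 + 2 + 2 → $5 + $5 + $5 + $5 + $5 = $25.

25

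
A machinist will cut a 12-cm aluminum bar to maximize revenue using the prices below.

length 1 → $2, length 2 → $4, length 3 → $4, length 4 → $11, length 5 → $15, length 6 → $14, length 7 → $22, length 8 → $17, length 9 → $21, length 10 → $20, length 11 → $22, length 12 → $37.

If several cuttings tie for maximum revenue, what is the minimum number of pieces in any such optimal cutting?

Consider every possible first cut. r[k] is the best of p[i]+r[k−i] over all sellable i≤k.
r[1] = 2
r[2] = 4  (first piece 1, then r[1]=2)
r[3] = 6  (first piece 1, then r[2]=4)
r[4] = 11
r[5] = 15
r[6] = 17  (first piece 1, then r[5]=15)
r[7] = 22
r[8] = 24  (first piece 1, then r[7]=22)
r[9] = 26  (first piece 1, then r[8]=24)
r[10] = 30  (first piece 5, then r[5]=15)
r[11] = 33  (first piece 4, then r[7]=22)
r[12] = 37  (first piece 5, then r[7]=22)
Maximum revenue is $37.
Now minimize piece count subject to staying optimal: for each k, pieces[k] = 1 + min over i with p[i]+r[k−i]=r[k] of pieces[k−i].
pieces[9] = 2
pieces[10] = 2
pieces[11] = 2
pieces[12] = 1

1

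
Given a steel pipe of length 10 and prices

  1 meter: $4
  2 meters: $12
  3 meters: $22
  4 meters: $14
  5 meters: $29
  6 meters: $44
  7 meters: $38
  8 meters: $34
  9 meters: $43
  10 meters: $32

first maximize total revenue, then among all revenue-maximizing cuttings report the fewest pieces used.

Let r[k] be the best obtainable value from length k. For each k, try every first piece i and keep the best of price[i] + r[k−i].
r[1] = 4
r[2] = 12
r[3] = 22
r[4] = 26  (first piece 1, then r[3]=22)
r[5] = 34  (first piece 2, then r[3]=22)
r[6] = 44  (first piece 3, then r[3]=22)
r[7] = 48  (first piece 1, then r[6]=44)
r[8] = 56  (first piece 2, then r[6]=44)
r[9] = 66  (first piece 3, then r[6]=44)
r[10] = 70  (first piece 1, then r[9]=66)
Maximum revenue is $70.
Now minimize piece count subject to staying optimal: for each k, pieces[k] = 1 + min over i with p[i]+r[k−i]=r[k] of pieces[k−i].
pieces[7] = 2
pieces[8] = 2
pieces[9] = 2
pieces[10] = 3

3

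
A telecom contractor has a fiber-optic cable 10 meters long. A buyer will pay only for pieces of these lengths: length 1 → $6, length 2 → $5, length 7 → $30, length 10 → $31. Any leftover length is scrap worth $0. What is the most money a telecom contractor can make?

Build r[k] bottom-up: r[k] = max over allowed piece i of (p[i] + r[k−i]).
r[1] = 6
r[2] = 12  (first piece 1, then r[1]=6)
r[3] = 18  (first piece 1, then r[2]=12)
r[4] = 24  (first piece 1, then r[3]=18)
r[5] = 30  (first piece 1, then r[4]=24)
r[6] = 36  (first piece 1, then r[5]=30)
r[7] = 42  (first piece 1, then r[6]=36)
r[8] = 48  (first piece 1, then r[7]=42)
r[9] = 54  (first piece 1, then r[8]=48)
r[10] = 60  (first piece 1, then r[9]=54)
One optimal cutting: 1 + 1 + 1 + 1 + 1 + 1 + 1 + 1 + 1 + 1 → $60.

60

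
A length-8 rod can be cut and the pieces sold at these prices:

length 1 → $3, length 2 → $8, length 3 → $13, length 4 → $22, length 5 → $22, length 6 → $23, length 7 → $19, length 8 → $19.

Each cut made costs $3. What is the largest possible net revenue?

41

Consider every possible first cut. r[k] is the best of p[i]+r[k−i] over all sellable i≤k, charging 3 whenever i<k.
r[1] = 3
r[2] = 8
r[3] = 13
r[4] = 22
r[5] = 22  (first piece 1, then r[4]=22)
r[6] = 27  (first piece 2, then r[4]=22)
r[7] = 32  (first piece 3, then r[4]=22)
r[8] = 41  (first piece 4, then r[4]=22)
One optimal plan: pieces 4 + 4 (1 cut) → $44 − $3 = $41.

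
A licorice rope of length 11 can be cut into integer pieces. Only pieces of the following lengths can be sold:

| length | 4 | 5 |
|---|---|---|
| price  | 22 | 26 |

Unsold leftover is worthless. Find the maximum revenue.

52

Build r[k] bottom-up: r[k] = max over allowed piece i of (p[i] + r[k−i]).
r[1] = 0
r[2] = 0
r[3] = 0
r[4] = 22
r[5] = max(22+0, 26+0) = 26
r[6] = max(22+0, 26+0) = 26
r[7] = max(22+0, 26+0) = 26
r[8] = max(22+22, 26+0) = 44
r[9] = max(22+26, 26+22) = 48
r[10] = max(22+26, 26+26) = 52
r[11] = max(22+26, 26+26) = 52
One optimal cutting: pieces 5 + 5 with 1 cm of scrap → ¢52.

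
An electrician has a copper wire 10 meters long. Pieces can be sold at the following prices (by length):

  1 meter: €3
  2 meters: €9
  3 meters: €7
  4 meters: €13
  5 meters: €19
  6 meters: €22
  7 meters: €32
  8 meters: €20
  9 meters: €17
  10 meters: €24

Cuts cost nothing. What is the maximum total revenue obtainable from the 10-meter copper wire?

45

Build best[k] bottom-up: best[k] = max over allowed piece i of (p[i] + best[k−i]).
best[1] = 3
best[2] = max(3+3, 9+0) = 9
best[3] = max(3+9, 9+3, 7+0) = 12
best[4] = max(3+12, 9+9, 7+3, 13+0) = 18
best[5] = max(3+18, 9+12, 7+9, 13+3, 19+0) = 21
best[6] = max(3+21, 9+18, 7+12, 13+9, 19+3, 22+0) = 27
best[7] = max(3+27, 9+21, 7+18, …, 22+3, 32+0) = 32
best[8] = max(3+32, 9+27, 7+21, …, 32+3, 20+0) = 36
best[9] = max(3+36, 9+32, 7+27, …, 20+3, 17+0) = 41
best[10] = max(3+41, 9+36, 7+32, …, 17+3, 24+0) = 45
One optimal cutting: 2 + 2 + 2 + 2 + 2 → €9 + €9 + €9 + €9 + €9 = €45.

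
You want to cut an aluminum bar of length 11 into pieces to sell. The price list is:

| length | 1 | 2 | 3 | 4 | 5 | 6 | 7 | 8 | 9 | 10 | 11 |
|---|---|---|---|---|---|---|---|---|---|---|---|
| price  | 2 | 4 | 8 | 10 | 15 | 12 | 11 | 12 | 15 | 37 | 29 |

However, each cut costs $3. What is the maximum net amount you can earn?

36

Let r[k] be the best obtainable value from length k. For each k, try every first piece i and keep the best of price[i] + r[k−i] minus the 3 cut fee when i<k.
r[1] = 2
r[2] = max(2+2-3, 4+0) = 4
r[3] = max(2+4-3, 4+2-3, 8+0) = 8
r[4] = max(2+8-3, 4+4-3, 8+2-3, 10+0) = 10
r[5] = max(2+10-3, 4+8-3, 8+4-3, 10+2-3, 15+0) = 15
r[6] = max(2+15-3, 4+10-3, 8+8-3, 10+4-3, 15+2-3, 12+0) = 14
r[7] = max(2+14-3, 4+15-3, 8+10-3, …, 12+2-3, 11+0) = 16
r[8] = max(2+16-3, 4+14-3, 8+15-3, …, 11+2-3, 12+0) = 20
r[9] = max(2+20-3, 4+16-3, 8+14-3, …, 12+2-3, 15+0) = 22
r[10] = max(2+22-3, 4+20-3, 8+16-3, …, 15+2-3, 37+0) = 37
r[11] = max(2+37-3, 4+22-3, 8+20-3, …, 37+2-3, 29+0) = 36
One optimal plan: pieces 10 + 1 (1 cut) → $39 − $3 = $36.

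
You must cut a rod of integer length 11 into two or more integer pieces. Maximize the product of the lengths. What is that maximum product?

54

Define prod[k] = max over 1≤i<k of i · max(k−i, prod[k−i]); the inner max lets the remainder stay uncut if that's better.
Small cases: prod[2]=1, prod[3]=2.
prod[4] = max(1*3, 2*2, 3*1) = 4
prod[5] = max(1*4, 2*3, 3*2, 4*1) = 6
prod[6] = max(1*6, 2*4, 3*3, 4*2, 5*1) = 9
prod[7] = max(1*9, 2*6, 3*4, 4*3, 5*2, 6*1) = 12
prod[8] = max(1*12, 2*9, 3*6, …, 6*2, 7*1) = 18
prod[9] = max(1*18, 2*12, 3*9, …, 7*2, 8*1) = 27
prod[10] = max(1*27, 2*18, 3*12, …, 8*2, 9*1) = 36
prod[11] = max(1*36, 2*27, 3*18, …, 9*2, 10*1) = 54
One optimal split: 3 + 3 + 3 + 2; product 3*3*3*2 = 54.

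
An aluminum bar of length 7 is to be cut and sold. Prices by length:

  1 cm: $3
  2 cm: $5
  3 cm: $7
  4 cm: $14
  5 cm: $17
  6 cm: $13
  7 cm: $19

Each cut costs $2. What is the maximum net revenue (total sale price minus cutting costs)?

20

Let r[k] be the best obtainable value from length k. For each k, try every first piece i and keep the best of price[i] + r[k−i] minus the 2 cut fee when i<k.
r[1] = 3
r[2] = max(3+3-2, 5+0) = 5
r[3] = max(3+5-2, 5+3-2, 7+0) = 7
r[4] = max(3+7-2, 5+5-2, 7+3-2, 14+0) = 14
r[5] = max(3+14-2, 5+7-2, 7+5-2, 14+3-2, 17+0) = 17
r[6] = max(3+17-2, 5+14-2, 7+7-2, 14+5-2, 17+3-2, 13+0) = 18
r[7] = max(3+18-2, 5+17-2, 7+14-2, …, 13+3-2, 19+0) = 20
One optimal plan: pieces 5 + 2 (1 cut) → $22 − $2 = $20.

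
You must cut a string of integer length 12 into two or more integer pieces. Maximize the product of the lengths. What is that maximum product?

Let m[k] be the best product for length k (with at least one cut). For each first piece i, the rest contributes max(k−i, m[k−i]).
m[2] = 1*max(1,0) = 1*1 = 1
m[3] = 1*max(2,1) = 1*2 = 2
m[4] = 2*max(2,1) = 2*2 = 4
m[5] = 2*max(3,2) = 2*3 = 6
m[6] = 3*max(3,2) = 3*3 = 9
m[7] = 2*max(5,6) = 2*6 = 12
m[8] = 2*max(6,9) = 2*9 = 18
m[9] = 3*max(6,9) = 3*9 = 27
m[10] = 2*max(8,18) = 2*18 = 36
m[11] = 2*max(9,27) = 2*27 = 54
m[12] = 3*max(9,27) = 3*27 = 81
One optimal split: 3 + 3 + 3 + 3; product 3*3*3*3 = 81.

81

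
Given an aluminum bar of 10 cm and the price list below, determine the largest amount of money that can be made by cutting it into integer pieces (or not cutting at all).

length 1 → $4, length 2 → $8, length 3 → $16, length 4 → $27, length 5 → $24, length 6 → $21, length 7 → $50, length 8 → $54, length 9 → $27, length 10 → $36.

66

Build best[k] bottom-up: best[k] = max over allowed piece i of (p[i] + best[k−i]).
best[1] = 4
best[2] = 8  (first piece 1, then best[1]=4)
best[3] = 16
best[4] = 27
best[5] = 31  (first piece 1, then best[4]=27)
best[6] = 35  (first piece 1, then best[5]=31)
best[7] = 50
best[8] = 54  (first piece 1, then best[7]=50)
best[9] = 58  (first piece 1, then best[8]=54)
best[10] = 66  (first piece 3, then best[7]=50)
One optimal cutting: 7 + 3 → $50 + $16 = $66.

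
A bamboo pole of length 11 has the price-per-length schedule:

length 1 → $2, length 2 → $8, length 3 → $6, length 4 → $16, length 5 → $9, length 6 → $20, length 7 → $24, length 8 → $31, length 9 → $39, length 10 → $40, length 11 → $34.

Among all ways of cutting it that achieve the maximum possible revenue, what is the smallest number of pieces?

Build r[k] bottom-up: r[k] = max over allowed piece i of (p[i] + r[k−i]).
r[1] = 2
r[2] = max(2+2, 8+0) = 8
r[3] = max(2+8, 8+2, 6+0) = 10
r[4] = max(2+10, 8+8, 6+2, 16+0) = 16
r[5] = max(2+16, 8+10, 6+8, 16+2, 9+0) = 18
r[6] = max(2+18, 8+16, 6+10, 16+8, 9+2, 20+0) = 24
r[7] = max(2+24, 8+18, 6+16, …, 20+2, 24+0) = 26
r[8] = max(2+26, 8+24, 6+18, …, 24+2, 31+0) = 32
r[9] = max(2+32, 8+26, 6+24, …, 31+2, 39+0) = 39
r[10] = max(2+39, 8+32, 6+26, …, 39+2, 40+0) = 41
r[11] = max(2+41, 8+39, 6+32, …, 40+2, 34+0) = 47
Maximum revenue is $47.
Now minimize piece count subject to staying optimal: for each k, pieces[k] = 1 + min over i with p[i]+r[k−i]=r[k] of pieces[k−i].
pieces[8] = 2
pieces[9] = 1
pieces[10] = 2
pieces[11] = 2

2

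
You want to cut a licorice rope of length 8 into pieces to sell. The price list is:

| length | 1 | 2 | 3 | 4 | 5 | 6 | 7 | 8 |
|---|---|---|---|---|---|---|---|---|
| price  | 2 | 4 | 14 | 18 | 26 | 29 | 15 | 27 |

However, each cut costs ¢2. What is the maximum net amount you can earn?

38

Build r[k] bottom-up: r[k] = max over allowed piece i of (p[i] + r[k−i]) − 2 per cut.
r[1] = 2
r[2] = max(2+2-2, 4+0) = 4
r[3] = max(2+4-2, 4+2-2, 14+0) = 14
r[4] = max(2+14-2, 4+4-2, 14+2-2, 18+0) = 18
r[5] = max(2+18-2, 4+14-2, 14+4-2, 18+2-2, 26+0) = 26
r[6] = max(2+26-2, 4+18-2, 14+14-2, 18+4-2, 26+2-2, 29+0) = 29
r[7] = max(2+29-2, 4+26-2, 14+18-2, …, 29+2-2, 15+0) = 30
r[8] = max(2+30-2, 4+29-2, 14+26-2, …, 15+2-2, 27+0) = 38
One optimal plan: pieces 5 + 3 (1 cut) → ¢40 − ¢2 = ¢38.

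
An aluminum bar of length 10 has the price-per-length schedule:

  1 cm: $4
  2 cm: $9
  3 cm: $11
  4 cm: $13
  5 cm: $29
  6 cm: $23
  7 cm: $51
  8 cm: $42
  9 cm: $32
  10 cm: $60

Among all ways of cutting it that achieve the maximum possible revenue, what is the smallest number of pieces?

3

Build r[k] bottom-up: r[k] = max over allowed piece i of (p[i] + r[k−i]).
r[1] = 4
r[2] = max(4+4, 9+0) = 9
r[3] = max(4+9, 9+4, 11+0) = 13
r[4] = max(4+13, 9+9, 11+4, 13+0) = 18
r[5] = max(4+18, 9+13, 11+9, 13+4, 29+0) = 29
r[6] = max(4+29, 9+18, 11+13, 13+9, 29+4, 23+0) = 33
r[7] = max(4+33, 9+29, 11+18, …, 23+4, 51+0) = 51
r[8] = max(4+51, 9+33, 11+29, …, 51+4, 42+0) = 55
r[9] = max(4+55, 9+51, 11+33, …, 42+4, 32+0) = 60
r[10] = max(4+60, 9+55, 11+51, …, 32+4, 60+0) = 64
Maximum revenue is $64.
Now minimize piece count subject to staying optimal: for each k, pieces[k] = 1 + min over i with p[i]+r[k−i]=r[k] of pieces[k−i].
pieces[7] = 1
pieces[8] = 2
pieces[9] = 2
pieces[10] = 3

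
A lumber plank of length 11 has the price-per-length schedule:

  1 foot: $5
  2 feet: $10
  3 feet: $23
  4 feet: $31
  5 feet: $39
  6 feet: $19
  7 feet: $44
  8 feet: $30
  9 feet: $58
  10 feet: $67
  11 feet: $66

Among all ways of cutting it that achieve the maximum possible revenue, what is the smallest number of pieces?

Let r[k] be the best obtainable value from length k. For each k, try every first piece i and keep the best of price[i] + r[k−i].
r[1] = 5
r[2] = 10  (first piece 1, then r[1]=5)
r[3] = 23
r[4] = 31
r[5] = 39
r[6] = 46  (first piece 3, then r[3]=23)
r[7] = 54  (first piece 3, then r[4]=31)
r[8] = 62  (first piece 3, then r[5]=39)
r[9] = 70  (first piece 4, then r[5]=39)
r[10] = 78  (first piece 5, then r[5]=39)
r[11] = 85  (first piece 3, then r[8]=62)
Maximum revenue is $85.
Now minimize piece count subject to staying optimal: for each k, pieces[k] = 1 + min over i with p[i]+r[k−i]=r[k] of pieces[k−i].
pieces[8] = 2
pieces[9] = 2
pieces[10] = 2
pieces[11] = 3

3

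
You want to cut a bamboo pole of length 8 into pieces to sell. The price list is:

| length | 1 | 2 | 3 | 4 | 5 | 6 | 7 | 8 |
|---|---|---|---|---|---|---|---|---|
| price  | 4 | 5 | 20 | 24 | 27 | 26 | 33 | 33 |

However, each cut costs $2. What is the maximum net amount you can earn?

46

Let v[k] be the best obtainable value from length k. For each k, try every first piece i and keep the best of price[i] + v[k−i] minus the 2 cut fee when i<k.
v[1] = 4
v[2] = 6  (first piece 1, then v[1]=4)
v[3] = 20
v[4] = 24
v[5] = 27
v[6] = 38  (first piece 3, then v[3]=20)
v[7] = 42  (first piece 3, then v[4]=24)
v[8] = 46  (first piece 4, then v[4]=24)
One optimal plan: pieces 4 + 4 (1 cut) → $48 − $2 = $46.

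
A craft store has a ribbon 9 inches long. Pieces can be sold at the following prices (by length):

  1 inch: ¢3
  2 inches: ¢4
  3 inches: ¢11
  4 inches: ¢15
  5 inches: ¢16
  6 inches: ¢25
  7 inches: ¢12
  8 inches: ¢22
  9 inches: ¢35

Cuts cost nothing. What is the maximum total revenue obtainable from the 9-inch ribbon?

Build R[k] bottom-up: R[k] = max over allowed piece i of (p[i] + R[k−i]).
R[1] = 3
R[2] = max(3+3, 4+0) = 6
R[3] = max(3+6, 4+3, 11+0) = 11
R[4] = max(3+11, 4+6, 11+3, 15+0) = 15
R[5] = max(3+15, 4+11, 11+6, 15+3, 16+0) = 18
R[6] = max(3+18, 4+15, 11+11, 15+6, 16+3, 25+0) = 25
R[7] = max(3+25, 4+18, 11+15, …, 25+3, 12+0) = 28
R[8] = max(3+28, 4+25, 11+18, …, 12+3, 22+0) = 31
R[9] = max(3+31, 4+28, 11+25, …, 22+3, 35+0) = 36
One optimal cutting: 6 + 3 → ¢25 + ¢11 = ¢36.

36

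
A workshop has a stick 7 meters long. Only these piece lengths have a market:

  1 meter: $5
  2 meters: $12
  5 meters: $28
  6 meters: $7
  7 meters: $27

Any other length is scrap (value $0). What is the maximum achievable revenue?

41

Consider every possible first cut. best[k] is the best of p[i]+best[k−i] over all sellable i≤k.
best[1] = 5
best[2] = max(5+5, 12+0) = 12
best[3] = max(5+12, 12+5) = 17
best[4] = max(5+17, 12+12) = 24
best[5] = max(5+24, 12+17, 28+0) = 29
best[6] = max(5+29, 12+24, 28+5, 7+0) = 36
best[7] = max(5+36, 12+29, 28+12, 7+5, 27+0) = 41
One optimal cutting: 2 + 2 + 2 + 1 → $41.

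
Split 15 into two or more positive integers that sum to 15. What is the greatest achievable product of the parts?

243

Define P[k] = max over 1≤i<k of i · max(k−i, P[k−i]); the inner max lets the remainder stay uncut if that's better.
Small cases: P[2]=1, P[3]=2, P[4]=4, P[5]=6, P[6]=9, P[7]=12, P[8]=18, P[9]=27, P[10]=36.
P[11] = 2*max(9,27) = 2*27 = 54
P[12] = 3*max(9,27) = 3*27 = 81
P[13] = 2*max(11,54) = 2*54 = 108
P[14] = 2*max(12,81) = 2*81 = 162
P[15] = 3*max(12,81) = 3*81 = 243
One optimal split: 3 + 3 + 3 + 3 + 3; product 3*3*3*3*3 = 243.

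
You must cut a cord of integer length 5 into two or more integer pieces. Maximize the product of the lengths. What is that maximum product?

Let m[k] be the best product for length k (with at least one cut). For each first piece i, the rest contributes max(k−i, m[k−i]).
m[2] = 1×max(1,0) = 1×1 = 1
m[3] = 1×max(2,1) = 1×2 = 2
m[4] = 2×max(2,1) = 2×2 = 4
m[5] = 2×max(3,2) = 2×3 = 6
One optimal split: 3 + 2; product 3×2 = 6.

6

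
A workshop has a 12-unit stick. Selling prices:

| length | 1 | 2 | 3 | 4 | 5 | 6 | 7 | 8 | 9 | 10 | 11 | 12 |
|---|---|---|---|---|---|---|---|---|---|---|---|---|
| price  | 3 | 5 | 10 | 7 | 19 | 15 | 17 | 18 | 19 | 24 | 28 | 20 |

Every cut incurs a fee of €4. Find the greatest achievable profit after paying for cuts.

35

Build net[k] bottom-up: net[k] = max over allowed piece i of (p[i] + net[k−i]) − 4 per cut.
net[1] = 3
net[2] = max(3+3-4, 5+0) = 5
net[3] = max(3+5-4, 5+3-4, 10+0) = 10
net[4] = max(3+10-4, 5+5-4, 10+3-4, 7+0) = 9
net[5] = max(3+9-4, 5+10-4, 10+5-4, 7+3-4, 19+0) = 19
net[6] = max(3+19-4, 5+9-4, 10+10-4, 7+5-4, 19+3-4, 15+0) = 18
net[7] = max(3+18-4, 5+19-4, 10+9-4, …, 15+3-4, 17+0) = 20
net[8] = max(3+20-4, 5+18-4, 10+19-4, …, 17+3-4, 18+0) = 25
net[9] = max(3+25-4, 5+20-4, 10+18-4, …, 18+3-4, 19+0) = 24
net[10] = max(3+24-4, 5+25-4, 10+20-4, …, 19+3-4, 24+0) = 34
net[11] = max(3+34-4, 5+24-4, 10+25-4, …, 24+3-4, 28+0) = 33
net[12] = max(3+33-4, 5+34-4, 10+24-4, …, 28+3-4, 20+0) = 35
One optimal plan: pieces 5 + 5 + 2 (2 cuts) → €43 − €8 = €35.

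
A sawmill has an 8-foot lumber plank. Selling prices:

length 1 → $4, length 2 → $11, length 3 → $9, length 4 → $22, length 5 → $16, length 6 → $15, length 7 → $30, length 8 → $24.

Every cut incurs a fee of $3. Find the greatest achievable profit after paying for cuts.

41

Build net[k] bottom-up: net[k] = max over allowed piece i of (p[i] + net[k−i]) − 3 per cut.
net[1] = 4
net[2] = 11
net[3] = 12  (first piece 1, then net[2]=11)
net[4] = 22
net[5] = 23  (first piece 1, then net[4]=22)
net[6] = 30  (first piece 2, then net[4]=22)
net[7] = 31  (first piece 1, then net[6]=30)
net[8] = 41  (first piece 4, then net[4]=22)
One optimal plan: pieces 4 + 4 (1 cut) → $44 − $3 = $41.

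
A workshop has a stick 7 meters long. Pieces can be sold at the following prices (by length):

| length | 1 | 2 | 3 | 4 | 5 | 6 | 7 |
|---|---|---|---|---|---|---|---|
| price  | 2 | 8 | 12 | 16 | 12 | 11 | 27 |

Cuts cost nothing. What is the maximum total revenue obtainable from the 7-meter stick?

28

Let r[k] be the best obtainable value from length k. For each k, try every first piece i and keep the best of price[i] + r[k−i].
r[1] = 2
r[2] = 8
r[3] = 12
r[4] = 16  (first piece 2, then r[2]=8)
r[5] = 20  (first piece 2, then r[3]=12)
r[6] = 24  (first piece 2, then r[4]=16)
r[7] = 28  (first piece 2, then r[5]=20)
One optimal cutting: 3 + 2 + 2 → 12 + 8 + 8 = 28.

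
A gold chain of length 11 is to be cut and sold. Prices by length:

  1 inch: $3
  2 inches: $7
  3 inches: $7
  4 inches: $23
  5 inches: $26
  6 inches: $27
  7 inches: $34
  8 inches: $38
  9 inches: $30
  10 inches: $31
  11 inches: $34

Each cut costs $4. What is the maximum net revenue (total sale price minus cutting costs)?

53

Build r[k] bottom-up: r[k] = max over allowed piece i of (p[i] + r[k−i]) − 4 per cut.
r[1] = 3
r[2] = max(3+3-4, 7+0) = 7
r[3] = max(3+7-4, 7+3-4, 7+0) = 7
r[4] = max(3+7-4, 7+7-4, 7+3-4, 23+0) = 23
r[5] = max(3+23-4, 7+7-4, 7+7-4, 23+3-4, 26+0) = 26
r[6] = max(3+26-4, 7+23-4, 7+7-4, 23+7-4, 26+3-4, 27+0) = 27
r[7] = max(3+27-4, 7+26-4, 7+23-4, …, 27+3-4, 34+0) = 34
r[8] = max(3+34-4, 7+27-4, 7+26-4, …, 34+3-4, 38+0) = 42
r[9] = max(3+42-4, 7+34-4, 7+27-4, …, 38+3-4, 30+0) = 45
r[10] = max(3+45-4, 7+42-4, 7+34-4, …, 30+3-4, 31+0) = 48
r[11] = max(3+48-4, 7+45-4, 7+42-4, …, 31+3-4, 34+0) = 53
One optimal plan: pieces 7 + 4 (1 cut) → $57 − $4 = $53.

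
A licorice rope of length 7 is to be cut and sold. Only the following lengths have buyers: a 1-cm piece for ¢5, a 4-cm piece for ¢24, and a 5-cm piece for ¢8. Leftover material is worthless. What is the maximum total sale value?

Consider every possible first cut. f[k] is the best of p[i]+f[k−i] over all sellable i≤k.
f[1] = 5
f[2] = 10  (first piece 1, then f[1]=5)
f[3] = 15  (first piece 1, then f[2]=10)
f[4] = 24
f[5] = 29  (first piece 1, then f[4]=24)
f[6] = 34  (first piece 1, then f[5]=29)
f[7] = 39  (first piece 1, then f[6]=34)
One optimal cutting: 4 + 1 + 1 + 1 → ¢39.

39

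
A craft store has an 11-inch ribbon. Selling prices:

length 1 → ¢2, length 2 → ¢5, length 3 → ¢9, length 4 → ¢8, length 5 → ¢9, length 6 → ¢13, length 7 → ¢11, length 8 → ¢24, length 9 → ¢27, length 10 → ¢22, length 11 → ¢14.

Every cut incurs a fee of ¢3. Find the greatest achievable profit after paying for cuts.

Build net[k] bottom-up: net[k] = max over allowed piece i of (p[i] + net[k−i]) − 3 per cut.
net[1] = 2
net[2] = 5
net[3] = 9
net[4] = 8  (first piece 1, then net[3]=9)
net[5] = 11  (first piece 2, then net[3]=9)
net[6] = 15  (first piece 3, then net[3]=9)
net[7] = 14  (first piece 1, then net[6]=15)
net[8] = 24
net[9] = 27
net[10] = 26  (first piece 1, then net[9]=27)
net[11] = 30  (first piece 3, then net[8]=24)
One optimal plan: pieces 8 + 3 (1 cut) → ¢33 − ¢3 = ¢30.

30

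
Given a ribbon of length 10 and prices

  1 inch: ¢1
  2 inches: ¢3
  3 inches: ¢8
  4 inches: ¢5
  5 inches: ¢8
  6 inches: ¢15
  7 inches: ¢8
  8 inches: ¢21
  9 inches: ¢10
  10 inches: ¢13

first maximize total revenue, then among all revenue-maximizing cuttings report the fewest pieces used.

Consider every possible first cut. r[k] is the best of p[i]+r[k−i] over all sellable i≤k.
r[1] = 1
r[2] = max(1+1, 3+0) = 3
r[3] = max(1+3, 3+1, 8+0) = 8
r[4] = max(1+8, 3+3, 8+1, 5+0) = 9
r[5] = max(1+9, 3+8, 8+3, 5+1, 8+0) = 11
r[6] = max(1+11, 3+9, 8+8, 5+3, 8+1, 15+0) = 16
r[7] = max(1+16, 3+11, 8+9, …, 15+1, 8+0) = 17
r[8] = max(1+17, 3+16, 8+11, …, 8+1, 21+0) = 21
r[9] = max(1+21, 3+17, 8+16, …, 21+1, 10+0) = 24
r[10] = max(1+24, 3+21, 8+17, …, 10+1, 13+0) = 25
Maximum revenue is ¢25.
Now minimize piece count subject to staying optimal: for each k, pieces[k] = 1 + min over i with p[i]+r[k−i]=r[k] of pieces[k−i].
pieces[7] = 3
pieces[8] = 1
pieces[9] = 3
pieces[10] = 4

4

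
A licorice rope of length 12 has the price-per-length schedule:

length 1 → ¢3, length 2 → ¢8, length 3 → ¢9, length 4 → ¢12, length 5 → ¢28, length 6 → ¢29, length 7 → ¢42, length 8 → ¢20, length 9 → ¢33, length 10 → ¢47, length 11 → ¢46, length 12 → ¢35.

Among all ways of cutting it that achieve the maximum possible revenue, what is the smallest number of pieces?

Build r[k] bottom-up: r[k] = max over allowed piece i of (p[i] + r[k−i]).
r[1] = 3
r[2] = 8
r[3] = 11  (first piece 1, then r[2]=8)
r[4] = 16  (first piece 2, then r[2]=8)
r[5] = 28
r[6] = 31  (first piece 1, then r[5]=28)
r[7] = 42
r[8] = 45  (first piece 1, then r[7]=42)
r[9] = 50  (first piece 2, then r[7]=42)
r[10] = 56  (first piece 5, then r[5]=28)
r[11] = 59  (first piece 1, then r[10]=56)
r[12] = 70  (first piece 5, then r[7]=42)
Maximum revenue is ¢70.
Now minimize piece count subject to staying optimal: for each k, pieces[k] = 1 + min over i with p[i]+r[k−i]=r[k] of pieces[k−i].
pieces[9] = 2
pieces[10] = 2
pieces[11] = 3
pieces[12] = 2

2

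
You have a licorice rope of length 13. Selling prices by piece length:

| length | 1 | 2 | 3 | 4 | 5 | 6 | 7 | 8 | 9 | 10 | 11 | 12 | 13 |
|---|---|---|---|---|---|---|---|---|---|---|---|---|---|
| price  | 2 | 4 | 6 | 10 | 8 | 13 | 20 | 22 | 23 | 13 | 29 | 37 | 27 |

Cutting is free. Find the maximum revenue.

Build best[k] bottom-up: best[k] = max over allowed piece i of (p[i] + best[k−i]).
best[1] = 2
best[2] = 4  (first piece 1, then best[1]=2)
best[3] = 6  (first piece 1, then best[2]=4)
best[4] = 10
best[5] = 12  (first piece 1, then best[4]=10)
best[6] = 14  (first piece 1, then best[5]=12)
best[7] = 20
best[8] = 22  (first piece 1, then best[7]=20)
best[9] = 24  (first piece 1, then best[8]=22)
best[10] = 26  (first piece 1, then best[9]=24)
best[11] = 30  (first piece 4, then best[7]=20)
best[12] = 37
best[13] = 39  (first piece 1, then best[12]=37)
One optimal cutting: 12 + 1 → ¢37 + ¢2 = ¢39.

39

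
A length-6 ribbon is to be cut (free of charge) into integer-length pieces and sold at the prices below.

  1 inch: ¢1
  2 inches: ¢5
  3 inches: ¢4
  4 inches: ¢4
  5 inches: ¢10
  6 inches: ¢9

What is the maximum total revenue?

15

Let v[k] be the best obtainable value from length k. For each k, try every first piece i and keep the best of price[i] + v[k−i].
v[1] = 1
v[2] = max(1+1, 5+0) = 5
v[3] = max(1+5, 5+1, 4+0) = 6
v[4] = max(1+6, 5+5, 4+1, 4+0) = 10
v[5] = max(1+10, 5+6, 4+5, 4+1, 10+0) = 11
v[6] = max(1+11, 5+10, 4+6, 4+5, 10+1, 9+0) = 15
One optimal cutting: 2 + 2 + 2 → ¢5 + ¢5 + ¢5 = ¢15.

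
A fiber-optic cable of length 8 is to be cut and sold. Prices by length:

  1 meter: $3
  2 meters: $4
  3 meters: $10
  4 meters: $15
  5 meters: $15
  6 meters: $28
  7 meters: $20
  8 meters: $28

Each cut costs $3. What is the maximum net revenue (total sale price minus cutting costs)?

Consider every possible first cut. r[k] is the best of p[i]+r[k−i] over all sellable i≤k, charging 3 whenever i<k.
r[1] = 3
r[2] = max(3+3-3, 4+0) = 4
r[3] = max(3+4-3, 4+3-3, 10+0) = 10
r[4] = max(3+10-3, 4+4-3, 10+3-3, 15+0) = 15
r[5] = max(3+15-3, 4+10-3, 10+4-3, 15+3-3, 15+0) = 15
r[6] = max(3+15-3, 4+15-3, 10+10-3, 15+4-3, 15+3-3, 28+0) = 28
r[7] = max(3+28-3, 4+15-3, 10+15-3, …, 28+3-3, 20+0) = 28
r[8] = max(3+28-3, 4+28-3, 10+15-3, …, 20+3-3, 28+0) = 29
One optimal plan: pieces 6 + 2 (1 cut) → $32 − $3 = $29.

29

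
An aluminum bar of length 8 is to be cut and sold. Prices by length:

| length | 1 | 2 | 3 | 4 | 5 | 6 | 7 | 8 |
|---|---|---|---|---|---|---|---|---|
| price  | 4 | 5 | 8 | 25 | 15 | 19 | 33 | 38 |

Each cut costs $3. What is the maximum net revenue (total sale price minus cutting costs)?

47

Consider every possible first cut. r[k] is the best of p[i]+r[k−i] over all sellable i≤k, charging 3 whenever i<k.
r[1] = 4
r[2] = max(4+4-3, 5+0) = 5
r[3] = max(4+5-3, 5+4-3, 8+0) = 8
r[4] = max(4+8-3, 5+5-3, 8+4-3, 25+0) = 25
r[5] = max(4+25-3, 5+8-3, 8+5-3, 25+4-3, 15+0) = 26
r[6] = max(4+26-3, 5+25-3, 8+8-3, 25+5-3, 15+4-3, 19+0) = 27
r[7] = max(4+27-3, 5+26-3, 8+25-3, …, 19+4-3, 33+0) = 33
r[8] = max(4+33-3, 5+27-3, 8+26-3, …, 33+4-3, 38+0) = 47
One optimal plan: pieces 4 + 4 (1 cut) → $50 − $3 = $47.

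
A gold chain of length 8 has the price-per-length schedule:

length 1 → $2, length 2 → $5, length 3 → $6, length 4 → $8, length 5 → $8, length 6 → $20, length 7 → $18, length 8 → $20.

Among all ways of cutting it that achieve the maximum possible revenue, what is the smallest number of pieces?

2

Let r[k] be the best obtainable value from length k. For each k, try every first piece i and keep the best of price[i] + r[k−i].
r[1] = 2
r[2] = 5
r[3] = 7  (first piece 1, then r[2]=5)
r[4] = 10  (first piece 2, then r[2]=5)
r[5] = 12  (first piece 1, then r[4]=10)
r[6] = 20
r[7] = 22  (first piece 1, then r[6]=20)
r[8] = 25  (first piece 2, then r[6]=20)
Maximum revenue is $25.
Now minimize piece count subject to staying optimal: for each k, pieces[k] = 1 + min over i with p[i]+r[k−i]=r[k] of pieces[k−i].
pieces[5] = 3
pieces[6] = 1
pieces[7] = 2
pieces[8] = 2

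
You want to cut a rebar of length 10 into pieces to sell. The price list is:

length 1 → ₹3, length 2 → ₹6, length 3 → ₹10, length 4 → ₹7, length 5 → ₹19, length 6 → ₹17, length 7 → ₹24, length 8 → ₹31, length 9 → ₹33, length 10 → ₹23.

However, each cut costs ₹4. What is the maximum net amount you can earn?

Build v[k] bottom-up: v[k] = max over allowed piece i of (p[i] + v[k−i]) − 4 per cut.
v[1] = 3
v[2] = max(3+3-4, 6+0) = 6
v[3] = max(3+6-4, 6+3-4, 10+0) = 10
v[4] = max(3+10-4, 6+6-4, 10+3-4, 7+0) = 9
v[5] = max(3+9-4, 6+10-4, 10+6-4, 7+3-4, 19+0) = 19
v[6] = max(3+19-4, 6+9-4, 10+10-4, 7+6-4, 19+3-4, 17+0) = 18
v[7] = max(3+18-4, 6+19-4, 10+9-4, …, 17+3-4, 24+0) = 24
v[8] = max(3+24-4, 6+18-4, 10+19-4, …, 24+3-4, 31+0) = 31
v[9] = max(3+31-4, 6+24-4, 10+18-4, …, 31+3-4, 33+0) = 33
v[10] = max(3+33-4, 6+31-4, 10+24-4, …, 33+3-4, 23+0) = 34
One optimal plan: pieces 5 + 5 (1 cut) → ₹38 − ₹4 = ₹34.

34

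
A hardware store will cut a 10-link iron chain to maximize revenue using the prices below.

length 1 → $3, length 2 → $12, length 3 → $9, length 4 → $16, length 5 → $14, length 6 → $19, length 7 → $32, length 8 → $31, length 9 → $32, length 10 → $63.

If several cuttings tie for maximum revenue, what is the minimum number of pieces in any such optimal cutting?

Build r[k] bottom-up: r[k] = max over allowed piece i of (p[i] + r[k−i]).
r[1] = 3
r[2] = 12
r[3] = 15  (first piece 1, then r[2]=12)
r[4] = 24  (first piece 2, then r[2]=12)
r[5] = 27  (first piece 1, then r[4]=24)
r[6] = 36  (first piece 2, then r[4]=24)
r[7] = 39  (first piece 1, then r[6]=36)
r[8] = 48  (first piece 2, then r[6]=36)
r[9] = 51  (first piece 1, then r[8]=48)
r[10] = 63
Maximum revenue is $63.
Now minimize piece count subject to staying optimal: for each k, pieces[k] = 1 + min over i with p[i]+r[k−i]=r[k] of pieces[k−i].
pieces[7] = 4
pieces[8] = 4
pieces[9] = 5
pieces[10] = 1

1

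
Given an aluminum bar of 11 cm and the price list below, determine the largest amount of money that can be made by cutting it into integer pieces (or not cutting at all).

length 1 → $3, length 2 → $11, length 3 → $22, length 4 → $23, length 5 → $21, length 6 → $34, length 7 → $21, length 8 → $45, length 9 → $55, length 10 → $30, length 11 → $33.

77

Consider every possible first cut. R[k] is the best of p[i]+R[k−i] over all sellable i≤k.
R[1] = 3
R[2] = 11
R[3] = 22
R[4] = 25  (first piece 1, then R[3]=22)
R[5] = 33  (first piece 2, then R[3]=22)
R[6] = 44  (first piece 3, then R[3]=22)
R[7] = 47  (first piece 1, then R[6]=44)
R[8] = 55  (first piece 2, then R[6]=44)
R[9] = 66  (first piece 3, then R[6]=44)
R[10] = 69  (first piece 1, then R[9]=66)
R[11] = 77  (first piece 2, then R[9]=66)
One optimal cutting: 3 + 3 + 3 + 2 → $22 + $22 + $22 + $11 = $77.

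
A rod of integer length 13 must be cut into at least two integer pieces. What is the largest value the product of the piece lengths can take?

108

Define g[k] = max over 1≤i<k of i · max(k−i, g[k−i]); the inner max lets the remainder stay uncut if that's better.
Small cases: g[2]=1, g[3]=2, g[4]=4, g[5]=6, g[6]=9, g[7]=12.
g[8] = 2×max(6,9) = 2×9 = 18
g[9] = 3×max(6,9) = 3×9 = 27
g[10] = 2×max(8,18) = 2×18 = 36
g[11] = 2×max(9,27) = 2×27 = 54
g[12] = 3×max(9,27) = 3×27 = 81
g[13] = 2×max(11,54) = 2×54 = 108
One optimal split: 3 + 3 + 3 + 2 + 2; product 3×3×3×2×2 = 108.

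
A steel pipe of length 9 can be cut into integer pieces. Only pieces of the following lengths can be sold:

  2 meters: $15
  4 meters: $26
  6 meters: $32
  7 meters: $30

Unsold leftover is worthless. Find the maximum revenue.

Build f[k] bottom-up: f[k] = max over allowed piece i of (p[i] + f[k−i]).
f[1] = 0
f[2] = 15
f[3] = 15
f[4] = max(15+15, 26+0) = 30
f[5] = max(15+15, 26+0) = 30
f[6] = max(15+30, 26+15, 32+0) = 45
f[7] = max(15+30, 26+15, 32+0, 30+0) = 45
f[8] = max(15+45, 26+30, 32+15, 30+0) = 60
f[9] = max(15+45, 26+30, 32+15, 30+15) = 60
One optimal cutting: pieces 2 + 2 + 2 + 2 with 1 meter of scrap → $60.

60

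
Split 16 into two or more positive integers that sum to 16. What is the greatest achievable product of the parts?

Define g[k] = max over 1≤i<k of i · max(k−i, g[k−i]); the inner max lets the remainder stay uncut if that's better.
g[2] = 1×max(1,0) = 1×1 = 1
g[3] = 1×max(2,1) = 1×2 = 2
g[4] = 2×max(2,1) = 2×2 = 4
g[5] = 2×max(3,2) = 2×3 = 6
g[6] = 3×max(3,2) = 3×3 = 9
g[7] = 2×max(5,6) = 2×6 = 12
g[8] = 2×max(6,9) = 2×9 = 18
g[9] = 3×max(6,9) = 3×9 = 27
g[10] = 2×max(8,18) = 2×18 = 36
g[11] = 2×max(9,27) = 2×27 = 54
g[12] = 3×max(9,27) = 3×27 = 81
g[13] = 2×max(11,54) = 2×54 = 108
g[14] = 2×max(12,81) = 2×81 = 162
g[15] = 3×max(12,81) = 3×81 = 243
g[16] = 2×max(14,162) = 2×162 = 324
One optimal split: 3 + 3 + 3 + 3 + 2 + 2; product 3×3×3×3×2×2 = 324.

324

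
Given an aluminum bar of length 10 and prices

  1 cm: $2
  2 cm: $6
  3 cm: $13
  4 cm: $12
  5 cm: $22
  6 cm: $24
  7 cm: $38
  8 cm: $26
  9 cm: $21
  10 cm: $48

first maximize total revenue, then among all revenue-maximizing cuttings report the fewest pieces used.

Build r[k] bottom-up: r[k] = max over allowed piece i of (p[i] + r[k−i]).
r[1] = 2
r[2] = max(2+2, 6+0) = 6
r[3] = max(2+6, 6+2, 13+0) = 13
r[4] = max(2+13, 6+6, 13+2, 12+0) = 15
r[5] = max(2+15, 6+13, 13+6, 12+2, 22+0) = 22
r[6] = max(2+22, 6+15, 13+13, 12+6, 22+2, 24+0) = 26
r[7] = max(2+26, 6+22, 13+15, …, 24+2, 38+0) = 38
r[8] = max(2+38, 6+26, 13+22, …, 38+2, 26+0) = 40
r[9] = max(2+40, 6+38, 13+26, …, 26+2, 21+0) = 44
r[10] = max(2+44, 6+40, 13+38, …, 21+2, 48+0) = 51
Maximum revenue is $51.
Now minimize piece count subject to staying optimal: for each k, pieces[k] = 1 + min over i with p[i]+r[k−i]=r[k] of pieces[k−i].
pieces[7] = 1
pieces[8] = 2
pieces[9] = 2
pieces[10] = 2

2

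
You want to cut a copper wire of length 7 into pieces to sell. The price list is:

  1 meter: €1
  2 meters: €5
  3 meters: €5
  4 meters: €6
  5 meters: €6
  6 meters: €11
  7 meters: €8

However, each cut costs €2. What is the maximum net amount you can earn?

Consider every possible first cut. r[k] is the best of p[i]+r[k−i] over all sellable i≤k, charging 2 whenever i<k.
r[1] = 1
r[2] = max(1+1-2, 5+0) = 5
r[3] = max(1+5-2, 5+1-2, 5+0) = 5
r[4] = max(1+5-2, 5+5-2, 5+1-2, 6+0) = 8
r[5] = max(1+8-2, 5+5-2, 5+5-2, 6+1-2, 6+0) = 8
r[6] = max(1+8-2, 5+8-2, 5+5-2, 6+5-2, 6+1-2, 11+0) = 11
r[7] = max(1+11-2, 5+8-2, 5+8-2, …, 11+1-2, 8+0) = 11
One optimal plan: pieces 3 + 2 + 2 (2 cuts) → €15 − €4 = €11.

11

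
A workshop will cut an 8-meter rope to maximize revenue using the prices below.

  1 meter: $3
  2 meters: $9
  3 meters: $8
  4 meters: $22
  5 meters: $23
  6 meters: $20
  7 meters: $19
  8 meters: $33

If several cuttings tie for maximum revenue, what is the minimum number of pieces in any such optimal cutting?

2

Let r[k] be the best obtainable value from length k. For each k, try every first piece i and keep the best of price[i] + r[k−i].
r[1] = 3
r[2] = max(3+3, 9+0) = 9
r[3] = max(3+9, 9+3, 8+0) = 12
r[4] = max(3+12, 9+9, 8+3, 22+0) = 22
r[5] = max(3+22, 9+12, 8+9, 22+3, 23+0) = 25
r[6] = max(3+25, 9+22, 8+12, 22+9, 23+3, 20+0) = 31
r[7] = max(3+31, 9+25, 8+22, …, 20+3, 19+0) = 34
r[8] = max(3+34, 9+31, 8+25, …, 19+3, 33+0) = 44
Maximum revenue is $44.
Now minimize piece count subject to staying optimal: for each k, pieces[k] = 1 + min over i with p[i]+r[k−i]=r[k] of pieces[k−i].
pieces[5] = 2
pieces[6] = 2
pieces[7] = 3
pieces[8] = 2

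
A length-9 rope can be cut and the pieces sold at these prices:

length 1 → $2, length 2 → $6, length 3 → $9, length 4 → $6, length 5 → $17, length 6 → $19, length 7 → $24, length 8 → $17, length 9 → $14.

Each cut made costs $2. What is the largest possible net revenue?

Build r[k] bottom-up: r[k] = max over allowed piece i of (p[i] + r[k−i]) − 2 per cut.
r[1] = 2
r[2] = max(2+2-2, 6+0) = 6
r[3] = max(2+6-2, 6+2-2, 9+0) = 9
r[4] = max(2+9-2, 6+6-2, 9+2-2, 6+0) = 10
r[5] = max(2+10-2, 6+9-2, 9+6-2, 6+2-2, 17+0) = 17
r[6] = max(2+17-2, 6+10-2, 9+9-2, 6+6-2, 17+2-2, 19+0) = 19
r[7] = max(2+19-2, 6+17-2, 9+10-2, …, 19+2-2, 24+0) = 24
r[8] = max(2+24-2, 6+19-2, 9+17-2, …, 24+2-2, 17+0) = 24
r[9] = max(2+24-2, 6+24-2, 9+19-2, …, 17+2-2, 14+0) = 28
One optimal plan: pieces 7 + 2 (1 cut) → $30 − $2 = $28.

28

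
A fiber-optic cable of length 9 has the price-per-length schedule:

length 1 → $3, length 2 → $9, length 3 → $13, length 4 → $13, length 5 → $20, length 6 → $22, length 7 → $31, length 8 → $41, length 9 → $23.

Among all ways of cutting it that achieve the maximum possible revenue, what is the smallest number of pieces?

2

Build r[k] bottom-up: r[k] = max over allowed piece i of (p[i] + r[k−i]).
r[1] = 3
r[2] = 9
r[3] = 13
r[4] = 18  (first piece 2, then r[2]=9)
r[5] = 22  (first piece 2, then r[3]=13)
r[6] = 27  (first piece 2, then r[4]=18)
r[7] = 31  (first piece 2, then r[5]=22)
r[8] = 41
r[9] = 44  (first piece 1, then r[8]=41)
Maximum revenue is $44.
Now minimize piece count subject to staying optimal: for each k, pieces[k] = 1 + min over i with p[i]+r[k−i]=r[k] of pieces[k−i].
pieces[6] = 3
pieces[7] = 1
pieces[8] = 1
pieces[9] = 2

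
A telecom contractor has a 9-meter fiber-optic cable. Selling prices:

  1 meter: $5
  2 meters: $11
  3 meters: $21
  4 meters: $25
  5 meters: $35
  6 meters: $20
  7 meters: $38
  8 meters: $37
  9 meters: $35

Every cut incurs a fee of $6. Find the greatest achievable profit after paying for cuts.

54

Consider every possible first cut. r[k] is the best of p[i]+r[k−i] over all sellable i≤k, charging 6 whenever i<k.
r[1] = 5
r[2] = 11
r[3] = 21
r[4] = 25
r[5] = 35
r[6] = 36  (first piece 3, then r[3]=21)
r[7] = 40  (first piece 2, then r[5]=35)
r[8] = 50  (first piece 3, then r[5]=35)
r[9] = 54  (first piece 4, then r[5]=35)
One optimal plan: pieces 5 + 4 (1 cut) → $60 − $6 = $54.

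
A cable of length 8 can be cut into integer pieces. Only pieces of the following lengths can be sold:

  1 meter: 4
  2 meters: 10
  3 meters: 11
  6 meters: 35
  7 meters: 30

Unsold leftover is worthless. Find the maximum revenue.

Build f[k] bottom-up: f[k] = max over allowed piece i of (p[i] + f[k−i]).
f[1] = 4
f[2] = 10
f[3] = 14  (first piece 1, then f[2]=10)
f[4] = 20  (first piece 2, then f[2]=10)
f[5] = 24  (first piece 1, then f[4]=20)
f[6] = 35
f[7] = 39  (first piece 1, then f[6]=35)
f[8] = 45  (first piece 2, then f[6]=35)
One optimal cutting: 6 + 2 → 45.

45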